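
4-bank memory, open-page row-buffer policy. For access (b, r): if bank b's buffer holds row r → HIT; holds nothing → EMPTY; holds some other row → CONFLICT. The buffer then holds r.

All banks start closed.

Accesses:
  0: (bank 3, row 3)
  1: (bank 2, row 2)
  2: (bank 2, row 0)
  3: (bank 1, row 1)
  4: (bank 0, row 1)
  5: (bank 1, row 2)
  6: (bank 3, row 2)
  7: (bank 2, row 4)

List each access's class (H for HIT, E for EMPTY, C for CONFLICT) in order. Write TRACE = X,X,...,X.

0: bank 3 row 3 — prev None → EMPTY
1: bank 2 row 2 — prev None → EMPTY
2: bank 2 row 0 — prev 2 → CONFLICT
3: bank 1 row 1 — prev None → EMPTY
4: bank 0 row 1 — prev None → EMPTY
5: bank 1 row 2 — prev 1 → CONFLICT
6: bank 3 row 2 — prev 3 → CONFLICT
7: bank 2 row 4 — prev 0 → CONFLICT

TRACE = E,E,C,E,E,C,C,C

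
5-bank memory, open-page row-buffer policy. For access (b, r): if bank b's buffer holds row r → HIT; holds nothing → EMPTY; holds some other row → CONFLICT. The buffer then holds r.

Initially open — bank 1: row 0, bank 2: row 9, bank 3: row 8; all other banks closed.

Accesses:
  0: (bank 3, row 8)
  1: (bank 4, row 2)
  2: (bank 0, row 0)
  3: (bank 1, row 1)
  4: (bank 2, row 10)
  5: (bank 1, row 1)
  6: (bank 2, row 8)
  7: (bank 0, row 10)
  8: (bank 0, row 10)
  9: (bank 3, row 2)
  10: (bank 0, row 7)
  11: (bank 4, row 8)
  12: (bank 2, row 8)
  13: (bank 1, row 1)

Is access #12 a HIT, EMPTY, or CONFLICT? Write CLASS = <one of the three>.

0: bank 3 row 8 — prev 8 → HIT
1: bank 4 row 2 — prev None → EMPTY
2: bank 0 row 0 — prev None → EMPTY
3: bank 1 row 1 — prev 0 → CONFLICT
4: bank 2 row 10 — prev 9 → CONFLICT
5: bank 1 row 1 — prev 1 → HIT
6: bank 2 row 8 — prev 10 → CONFLICT
7: bank 0 row 10 — prev 0 → CONFLICT
8: bank 0 row 10 — prev 10 → HIT
9: bank 3 row 2 — prev 8 → CONFLICT
10: bank 0 row 7 — prev 10 → CONFLICT
11: bank 4 row 8 — prev 2 → CONFLICT
12: bank 2 row 8 — prev 8 → HIT
13: bank 1 row 1 — prev 1 → HIT

CLASS = HIT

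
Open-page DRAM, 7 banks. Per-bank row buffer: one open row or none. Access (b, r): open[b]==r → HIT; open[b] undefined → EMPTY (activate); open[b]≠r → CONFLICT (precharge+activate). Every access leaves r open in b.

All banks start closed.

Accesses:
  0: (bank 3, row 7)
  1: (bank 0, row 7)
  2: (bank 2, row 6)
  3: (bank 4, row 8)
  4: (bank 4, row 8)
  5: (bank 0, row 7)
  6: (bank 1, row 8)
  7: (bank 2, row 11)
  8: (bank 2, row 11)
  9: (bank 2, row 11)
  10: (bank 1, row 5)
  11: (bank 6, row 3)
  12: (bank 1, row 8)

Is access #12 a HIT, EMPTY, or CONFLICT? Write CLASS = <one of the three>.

0: bank 3 row 7 — prev None → EMPTY
1: bank 0 row 7 — prev None → EMPTY
2: bank 2 row 6 — prev None → EMPTY
3: bank 4 row 8 — prev None → EMPTY
4: bank 4 row 8 — prev 8 → HIT
5: bank 0 row 7 — prev 7 → HIT
6: bank 1 row 8 — prev None → EMPTY
7: bank 2 row 11 — prev 6 → CONFLICT
8: bank 2 row 11 — prev 11 → HIT
9: bank 2 row 11 — prev 11 → HIT
10: bank 1 row 5 — prev 8 → CONFLICT
11: bank 6 row 3 — prev None → EMPTY
12: bank 1 row 8 — prev 5 → CONFLICT

CLASS = CONFLICT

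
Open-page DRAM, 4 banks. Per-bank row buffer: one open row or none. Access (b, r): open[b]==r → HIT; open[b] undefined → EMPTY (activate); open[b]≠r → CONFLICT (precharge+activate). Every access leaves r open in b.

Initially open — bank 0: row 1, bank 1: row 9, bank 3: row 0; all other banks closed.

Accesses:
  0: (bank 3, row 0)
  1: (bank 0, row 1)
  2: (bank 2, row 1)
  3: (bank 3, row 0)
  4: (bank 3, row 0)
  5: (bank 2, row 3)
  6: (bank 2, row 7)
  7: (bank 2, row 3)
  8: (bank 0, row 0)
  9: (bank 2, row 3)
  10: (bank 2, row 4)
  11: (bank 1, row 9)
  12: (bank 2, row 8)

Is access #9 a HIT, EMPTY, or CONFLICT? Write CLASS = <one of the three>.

0: bank 3 row 0 — prev 0 → HIT
1: bank 0 row 1 — prev 1 → HIT
2: bank 2 row 1 — prev None → EMPTY
3: bank 3 row 0 — prev 0 → HIT
4: bank 3 row 0 — prev 0 → HIT
5: bank 2 row 3 — prev 1 → CONFLICT
6: bank 2 row 7 — prev 3 → CONFLICT
7: bank 2 row 3 — prev 7 → CONFLICT
8: bank 0 row 0 — prev 1 → CONFLICT
9: bank 2 row 3 — prev 3 → HIT
10: bank 2 row 4 — prev 3 → CONFLICT
11: bank 1 row 9 — prev 9 → HIT
12: bank 2 row 8 — prev 4 → CONFLICT

CLASS = HIT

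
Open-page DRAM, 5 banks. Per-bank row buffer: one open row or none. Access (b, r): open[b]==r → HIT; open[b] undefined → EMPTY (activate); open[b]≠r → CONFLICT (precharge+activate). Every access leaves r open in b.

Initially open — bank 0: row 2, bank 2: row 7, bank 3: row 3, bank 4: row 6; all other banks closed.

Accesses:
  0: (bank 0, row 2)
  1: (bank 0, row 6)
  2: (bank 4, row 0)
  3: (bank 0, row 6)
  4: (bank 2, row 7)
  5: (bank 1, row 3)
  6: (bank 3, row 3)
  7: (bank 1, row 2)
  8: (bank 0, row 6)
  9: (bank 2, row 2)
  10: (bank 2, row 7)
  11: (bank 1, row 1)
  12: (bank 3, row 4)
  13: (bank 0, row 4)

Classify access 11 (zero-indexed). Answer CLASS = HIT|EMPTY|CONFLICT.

CLASS = CONFLICT

  [0] b0 r2: had r2 ⇒ H
  [1] b0 r6: had r2 ⇒ C
  [2] b4 r0: had r6 ⇒ C
  [3] b0 r6: had r6 ⇒ H
  [4] b2 r7: had r7 ⇒ H
  [5] b1 r3: no row ⇒ E
  [6] b3 r3: had r3 ⇒ H
  [7] b1 r2: had r3 ⇒ C
  [8] b0 r6: had r6 ⇒ H
  [9] b2 r2: had r7 ⇒ C
  [10] b2 r7: had r2 ⇒ C
  [11] b1 r1: had r2 ⇒ C
  [12] b3 r4: had r3 ⇒ C
  [13] b0 r4: had r6 ⇒ C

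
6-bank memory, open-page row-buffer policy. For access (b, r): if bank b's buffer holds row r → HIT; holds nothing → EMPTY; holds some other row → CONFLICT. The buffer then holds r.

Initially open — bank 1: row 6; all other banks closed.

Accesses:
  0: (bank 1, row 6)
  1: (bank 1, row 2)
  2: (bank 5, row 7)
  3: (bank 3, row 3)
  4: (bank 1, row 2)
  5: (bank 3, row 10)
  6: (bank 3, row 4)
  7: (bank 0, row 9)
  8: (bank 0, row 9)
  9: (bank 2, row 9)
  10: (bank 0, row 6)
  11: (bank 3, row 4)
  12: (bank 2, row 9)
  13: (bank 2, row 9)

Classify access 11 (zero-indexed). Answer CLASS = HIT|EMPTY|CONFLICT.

CLASS = HIT

0: bank 1 row 6 — prev 6 → HIT
1: bank 1 row 2 — prev 6 → CONFLICT
2: bank 5 row 7 — prev None → EMPTY
3: bank 3 row 3 — prev None → EMPTY
4: bank 1 row 2 — prev 2 → HIT
5: bank 3 row 10 — prev 3 → CONFLICT
6: bank 3 row 4 — prev 10 → CONFLICT
7: bank 0 row 9 — prev None → EMPTY
8: bank 0 row 9 — prev 9 → HIT
9: bank 2 row 9 — prev None → EMPTY
10: bank 0 row 6 — prev 9 → CONFLICT
11: bank 3 row 4 — prev 4 → HIT
12: bank 2 row 9 — prev 9 → HIT
13: bank 2 row 9 — prev 9 → HIT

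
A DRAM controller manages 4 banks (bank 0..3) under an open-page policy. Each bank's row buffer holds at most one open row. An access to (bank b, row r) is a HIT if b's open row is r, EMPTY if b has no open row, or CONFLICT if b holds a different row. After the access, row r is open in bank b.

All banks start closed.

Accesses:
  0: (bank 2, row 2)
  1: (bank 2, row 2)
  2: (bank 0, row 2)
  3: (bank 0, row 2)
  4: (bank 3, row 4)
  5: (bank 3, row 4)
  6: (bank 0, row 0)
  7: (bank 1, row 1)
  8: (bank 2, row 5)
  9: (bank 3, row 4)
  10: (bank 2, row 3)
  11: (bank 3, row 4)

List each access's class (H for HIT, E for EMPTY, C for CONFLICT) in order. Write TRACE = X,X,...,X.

TRACE = E,H,E,H,E,H,C,E,C,H,C,H

step 0: bank2 None->2 [EMPTY]
step 1: bank2 2->2 [HIT]
step 2: bank0 None->2 [EMPTY]
step 3: bank0 2->2 [HIT]
step 4: bank3 None->4 [EMPTY]
step 5: bank3 4->4 [HIT]
step 6: bank0 2->0 [CONFLICT]
step 7: bank1 None->1 [EMPTY]
step 8: bank2 2->5 [CONFLICT]
step 9: bank3 4->4 [HIT]
step 10: bank2 5->3 [CONFLICT]
step 11: bank3 4->4 [HIT]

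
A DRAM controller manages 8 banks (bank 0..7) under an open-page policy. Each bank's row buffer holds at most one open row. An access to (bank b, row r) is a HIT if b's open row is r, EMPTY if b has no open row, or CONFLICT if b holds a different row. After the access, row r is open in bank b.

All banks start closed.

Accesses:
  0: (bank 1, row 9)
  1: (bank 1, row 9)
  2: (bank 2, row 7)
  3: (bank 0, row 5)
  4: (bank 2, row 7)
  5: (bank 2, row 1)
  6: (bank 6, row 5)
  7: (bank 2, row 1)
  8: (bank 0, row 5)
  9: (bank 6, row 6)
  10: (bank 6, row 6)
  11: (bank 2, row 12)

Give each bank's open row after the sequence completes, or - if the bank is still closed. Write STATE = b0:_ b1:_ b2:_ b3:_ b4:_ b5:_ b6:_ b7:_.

#0 (1,9) E
#1 (1,9) H  (was 9)
#2 (2,7) E
#3 (0,5) E
#4 (2,7) H  (was 7)
#5 (2,1) C  (was 7)
#6 (6,5) E
#7 (2,1) H  (was 1)
#8 (0,5) H  (was 5)
#9 (6,6) C  (was 5)
#10 (6,6) H  (was 6)
#11 (2,12) C  (was 1)

STATE = b0:5 b1:9 b2:12 b3:- b4:- b5:- b6:6 b7:-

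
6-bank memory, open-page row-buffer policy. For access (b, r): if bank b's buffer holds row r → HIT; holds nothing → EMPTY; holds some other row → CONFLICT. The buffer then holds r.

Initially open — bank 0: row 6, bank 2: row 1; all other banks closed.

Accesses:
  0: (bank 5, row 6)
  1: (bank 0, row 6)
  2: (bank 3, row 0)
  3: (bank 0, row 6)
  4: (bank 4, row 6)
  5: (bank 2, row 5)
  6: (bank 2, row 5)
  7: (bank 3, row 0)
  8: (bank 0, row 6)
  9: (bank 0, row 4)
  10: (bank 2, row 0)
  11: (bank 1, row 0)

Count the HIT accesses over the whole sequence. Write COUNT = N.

  [0] b5 r6: no row ⇒ E
  [1] b0 r6: had r6 ⇒ H
  [2] b3 r0: no row ⇒ E
  [3] b0 r6: had r6 ⇒ H
  [4] b4 r6: no row ⇒ E
  [5] b2 r5: had r1 ⇒ C
  [6] b2 r5: had r5 ⇒ H
  [7] b3 r0: had r0 ⇒ H
  [8] b0 r6: had r6 ⇒ H
  [9] b0 r4: had r6 ⇒ C
  [10] b2 r0: had r5 ⇒ C
  [11] b1 r0: no row ⇒ E

COUNT = 5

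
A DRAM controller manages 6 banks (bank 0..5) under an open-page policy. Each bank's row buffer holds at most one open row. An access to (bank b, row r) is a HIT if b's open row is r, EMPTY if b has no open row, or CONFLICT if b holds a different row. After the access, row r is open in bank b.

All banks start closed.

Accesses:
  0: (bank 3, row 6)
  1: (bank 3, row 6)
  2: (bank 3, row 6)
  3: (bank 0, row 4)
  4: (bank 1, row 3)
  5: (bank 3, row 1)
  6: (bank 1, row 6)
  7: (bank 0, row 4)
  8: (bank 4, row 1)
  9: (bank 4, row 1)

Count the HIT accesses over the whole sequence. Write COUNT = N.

  [0] b3 r6: no row ⇒ E
  [1] b3 r6: had r6 ⇒ H
  [2] b3 r6: had r6 ⇒ H
  [3] b0 r4: no row ⇒ E
  [4] b1 r3: no row ⇒ E
  [5] b3 r1: had r6 ⇒ C
  [6] b1 r6: had r3 ⇒ C
  [7] b0 r4: had r4 ⇒ H
  [8] b4 r1: no row ⇒ E
  [9] b4 r1: had r1 ⇒ H

COUNT = 4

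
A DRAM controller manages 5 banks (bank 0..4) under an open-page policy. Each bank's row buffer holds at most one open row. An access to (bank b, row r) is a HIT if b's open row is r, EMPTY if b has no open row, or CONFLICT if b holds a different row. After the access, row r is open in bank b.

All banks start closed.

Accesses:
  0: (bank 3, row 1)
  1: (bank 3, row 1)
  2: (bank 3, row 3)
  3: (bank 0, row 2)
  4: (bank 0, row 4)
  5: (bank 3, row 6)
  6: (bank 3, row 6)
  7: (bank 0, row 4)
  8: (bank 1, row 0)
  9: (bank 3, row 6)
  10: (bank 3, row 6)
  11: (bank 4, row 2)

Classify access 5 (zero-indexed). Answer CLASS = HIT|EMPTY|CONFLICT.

CLASS = CONFLICT

  [0] b3 r1: no row ⇒ E
  [1] b3 r1: had r1 ⇒ H
  [2] b3 r3: had r1 ⇒ C
  [3] b0 r2: no row ⇒ E
  [4] b0 r4: had r2 ⇒ C
  [5] b3 r6: had r3 ⇒ C
  [6] b3 r6: had r6 ⇒ H
  [7] b0 r4: had r4 ⇒ H
  [8] b1 r0: no row ⇒ E
  [9] b3 r6: had r6 ⇒ H
  [10] b3 r6: had r6 ⇒ H
  [11] b4 r2: no row ⇒ E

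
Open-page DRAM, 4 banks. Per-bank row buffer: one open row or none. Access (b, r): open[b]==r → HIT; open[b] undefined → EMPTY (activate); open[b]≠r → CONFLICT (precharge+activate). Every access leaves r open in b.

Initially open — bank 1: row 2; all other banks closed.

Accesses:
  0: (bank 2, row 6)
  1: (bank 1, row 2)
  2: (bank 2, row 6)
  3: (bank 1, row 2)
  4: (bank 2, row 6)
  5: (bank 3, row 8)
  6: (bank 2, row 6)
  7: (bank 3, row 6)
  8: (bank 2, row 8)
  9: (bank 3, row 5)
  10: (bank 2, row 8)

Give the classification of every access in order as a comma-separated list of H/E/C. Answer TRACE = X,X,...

0: bank 2 row 6 — prev None → EMPTY
1: bank 1 row 2 — prev 2 → HIT
2: bank 2 row 6 — prev 6 → HIT
3: bank 1 row 2 — prev 2 → HIT
4: bank 2 row 6 — prev 6 → HIT
5: bank 3 row 8 — prev None → EMPTY
6: bank 2 row 6 — prev 6 → HIT
7: bank 3 row 6 — prev 8 → CONFLICT
8: bank 2 row 8 — prev 6 → CONFLICT
9: bank 3 row 5 — prev 6 → CONFLICT
10: bank 2 row 8 — prev 8 → HIT

TRACE = E,H,H,H,H,E,H,C,C,C,H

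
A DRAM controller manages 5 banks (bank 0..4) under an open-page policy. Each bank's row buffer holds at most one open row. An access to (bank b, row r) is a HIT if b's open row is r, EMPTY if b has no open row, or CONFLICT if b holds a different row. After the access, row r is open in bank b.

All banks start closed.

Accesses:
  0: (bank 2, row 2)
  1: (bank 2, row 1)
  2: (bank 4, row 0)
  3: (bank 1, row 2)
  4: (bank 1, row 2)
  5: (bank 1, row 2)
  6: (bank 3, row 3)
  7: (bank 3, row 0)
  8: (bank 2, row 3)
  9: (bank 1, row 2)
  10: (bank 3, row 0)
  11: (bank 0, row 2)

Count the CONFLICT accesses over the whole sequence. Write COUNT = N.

COUNT = 3

0: bank 2 row 2 — prev None → EMPTY
1: bank 2 row 1 — prev 2 → CONFLICT
2: bank 4 row 0 — prev None → EMPTY
3: bank 1 row 2 — prev None → EMPTY
4: bank 1 row 2 — prev 2 → HIT
5: bank 1 row 2 — prev 2 → HIT
6: bank 3 row 3 — prev None → EMPTY
7: bank 3 row 0 — prev 3 → CONFLICT
8: bank 2 row 3 — prev 1 → CONFLICT
9: bank 1 row 2 — prev 2 → HIT
10: bank 3 row 0 — prev 0 → HIT
11: bank 0 row 2 — prev None → EMPTY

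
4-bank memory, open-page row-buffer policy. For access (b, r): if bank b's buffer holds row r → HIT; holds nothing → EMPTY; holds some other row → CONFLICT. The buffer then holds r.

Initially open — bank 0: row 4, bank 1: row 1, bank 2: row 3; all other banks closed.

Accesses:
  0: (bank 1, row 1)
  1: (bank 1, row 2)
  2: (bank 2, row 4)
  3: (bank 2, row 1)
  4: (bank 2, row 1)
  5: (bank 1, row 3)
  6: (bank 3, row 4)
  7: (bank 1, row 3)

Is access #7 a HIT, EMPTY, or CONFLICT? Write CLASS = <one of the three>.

CLASS = HIT

step 0: bank1 1->1 [HIT]
step 1: bank1 1->2 [CONFLICT]
step 2: bank2 3->4 [CONFLICT]
step 3: bank2 4->1 [CONFLICT]
step 4: bank2 1->1 [HIT]
step 5: bank1 2->3 [CONFLICT]
step 6: bank3 None->4 [EMPTY]
step 7: bank1 3->3 [HIT]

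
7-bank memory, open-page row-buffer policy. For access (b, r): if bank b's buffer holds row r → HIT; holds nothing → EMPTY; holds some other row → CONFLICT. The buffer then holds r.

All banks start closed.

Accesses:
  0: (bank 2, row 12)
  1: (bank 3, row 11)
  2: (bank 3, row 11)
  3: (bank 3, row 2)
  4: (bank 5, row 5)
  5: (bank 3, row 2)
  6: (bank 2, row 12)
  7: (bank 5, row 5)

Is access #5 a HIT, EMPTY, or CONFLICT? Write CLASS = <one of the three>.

step 0: bank2 None->12 [EMPTY]
step 1: bank3 None->11 [EMPTY]
step 2: bank3 11->11 [HIT]
step 3: bank3 11->2 [CONFLICT]
step 4: bank5 None->5 [EMPTY]
step 5: bank3 2->2 [HIT]
step 6: bank2 12->12 [HIT]
step 7: bank5 5->5 [HIT]

CLASS = HIT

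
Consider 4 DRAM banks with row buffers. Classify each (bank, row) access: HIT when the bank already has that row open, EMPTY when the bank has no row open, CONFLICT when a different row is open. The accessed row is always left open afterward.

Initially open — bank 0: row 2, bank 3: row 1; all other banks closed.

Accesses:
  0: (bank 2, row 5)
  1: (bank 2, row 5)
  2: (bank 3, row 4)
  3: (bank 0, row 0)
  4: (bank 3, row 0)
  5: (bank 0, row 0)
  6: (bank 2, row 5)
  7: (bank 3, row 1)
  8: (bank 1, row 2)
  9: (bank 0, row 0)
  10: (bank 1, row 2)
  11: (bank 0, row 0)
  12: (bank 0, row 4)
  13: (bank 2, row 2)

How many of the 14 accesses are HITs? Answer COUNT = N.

step 0: bank2 None->5 [EMPTY]
step 1: bank2 5->5 [HIT]
step 2: bank3 1->4 [CONFLICT]
step 3: bank0 2->0 [CONFLICT]
step 4: bank3 4->0 [CONFLICT]
step 5: bank0 0->0 [HIT]
step 6: bank2 5->5 [HIT]
step 7: bank3 0->1 [CONFLICT]
step 8: bank1 None->2 [EMPTY]
step 9: bank0 0->0 [HIT]
step 10: bank1 2->2 [HIT]
step 11: bank0 0->0 [HIT]
step 12: bank0 0->4 [CONFLICT]
step 13: bank2 5->2 [CONFLICT]

COUNT = 6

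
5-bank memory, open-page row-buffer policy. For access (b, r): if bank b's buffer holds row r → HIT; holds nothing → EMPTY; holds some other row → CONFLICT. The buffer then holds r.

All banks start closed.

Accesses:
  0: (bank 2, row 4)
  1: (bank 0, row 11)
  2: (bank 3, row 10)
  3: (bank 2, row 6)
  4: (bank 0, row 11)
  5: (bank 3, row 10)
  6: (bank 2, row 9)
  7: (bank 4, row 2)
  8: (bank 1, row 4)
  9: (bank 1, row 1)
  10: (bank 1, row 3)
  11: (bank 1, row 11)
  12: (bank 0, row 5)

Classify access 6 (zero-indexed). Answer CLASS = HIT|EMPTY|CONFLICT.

step 0: bank2 None->4 [EMPTY]
step 1: bank0 None->11 [EMPTY]
step 2: bank3 None->10 [EMPTY]
step 3: bank2 4->6 [CONFLICT]
step 4: bank0 11->11 [HIT]
step 5: bank3 10->10 [HIT]
step 6: bank2 6->9 [CONFLICT]
step 7: bank4 None->2 [EMPTY]
step 8: bank1 None->4 [EMPTY]
step 9: bank1 4->1 [CONFLICT]
step 10: bank1 1->3 [CONFLICT]
step 11: bank1 3->11 [CONFLICT]
step 12: bank0 11->5 [CONFLICT]

CLASS = CONFLICT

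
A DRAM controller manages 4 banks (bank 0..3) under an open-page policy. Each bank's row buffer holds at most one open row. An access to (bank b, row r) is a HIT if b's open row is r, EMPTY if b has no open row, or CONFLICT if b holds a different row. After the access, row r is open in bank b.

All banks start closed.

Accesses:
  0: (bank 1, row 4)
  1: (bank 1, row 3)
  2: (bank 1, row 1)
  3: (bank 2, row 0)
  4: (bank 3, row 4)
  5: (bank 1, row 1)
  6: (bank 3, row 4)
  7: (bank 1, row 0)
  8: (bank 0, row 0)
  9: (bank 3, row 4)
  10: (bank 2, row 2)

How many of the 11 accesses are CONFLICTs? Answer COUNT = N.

COUNT = 4

  [0] b1 r4: no row ⇒ E
  [1] b1 r3: had r4 ⇒ C
  [2] b1 r1: had r3 ⇒ C
  [3] b2 r0: no row ⇒ E
  [4] b3 r4: no row ⇒ E
  [5] b1 r1: had r1 ⇒ H
  [6] b3 r4: had r4 ⇒ H
  [7] b1 r0: had r1 ⇒ C
  [8] b0 r0: no row ⇒ E
  [9] b3 r4: had r4 ⇒ H
  [10] b2 r2: had r0 ⇒ C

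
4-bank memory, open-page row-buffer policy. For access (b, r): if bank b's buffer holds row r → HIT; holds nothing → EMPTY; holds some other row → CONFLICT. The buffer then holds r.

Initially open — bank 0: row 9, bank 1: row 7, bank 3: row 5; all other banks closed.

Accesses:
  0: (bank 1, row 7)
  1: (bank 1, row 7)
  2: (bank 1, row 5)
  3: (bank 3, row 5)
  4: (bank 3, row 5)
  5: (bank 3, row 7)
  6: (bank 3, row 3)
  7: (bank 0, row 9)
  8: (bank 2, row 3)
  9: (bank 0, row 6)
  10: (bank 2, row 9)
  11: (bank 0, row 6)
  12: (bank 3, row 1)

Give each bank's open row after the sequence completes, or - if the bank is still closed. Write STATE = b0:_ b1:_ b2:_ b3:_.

STATE = b0:6 b1:5 b2:9 b3:1

  [0] b1 r7: had r7 ⇒ H
  [1] b1 r7: had r7 ⇒ H
  [2] b1 r5: had r7 ⇒ C
  [3] b3 r5: had r5 ⇒ H
  [4] b3 r5: had r5 ⇒ H
  [5] b3 r7: had r5 ⇒ C
  [6] b3 r3: had r7 ⇒ C
  [7] b0 r9: had r9 ⇒ H
  [8] b2 r3: no row ⇒ E
  [9] b0 r6: had r9 ⇒ C
  [10] b2 r9: had r3 ⇒ C
  [11] b0 r6: had r6 ⇒ H
  [12] b3 r1: had r3 ⇒ C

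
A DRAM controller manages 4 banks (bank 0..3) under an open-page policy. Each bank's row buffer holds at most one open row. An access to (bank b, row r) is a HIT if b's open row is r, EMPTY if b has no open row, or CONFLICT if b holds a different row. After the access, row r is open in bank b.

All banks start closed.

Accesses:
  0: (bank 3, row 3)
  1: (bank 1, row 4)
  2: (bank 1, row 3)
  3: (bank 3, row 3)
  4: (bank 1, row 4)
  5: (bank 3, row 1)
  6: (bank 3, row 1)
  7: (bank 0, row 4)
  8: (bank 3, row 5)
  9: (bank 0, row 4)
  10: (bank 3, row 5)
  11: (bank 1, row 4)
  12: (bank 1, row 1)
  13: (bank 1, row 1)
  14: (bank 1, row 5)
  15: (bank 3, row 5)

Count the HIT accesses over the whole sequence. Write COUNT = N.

0: bank 3 row 3 — prev None → EMPTY
1: bank 1 row 4 — prev None → EMPTY
2: bank 1 row 3 — prev 4 → CONFLICT
3: bank 3 row 3 — prev 3 → HIT
4: bank 1 row 4 — prev 3 → CONFLICT
5: bank 3 row 1 — prev 3 → CONFLICT
6: bank 3 row 1 — prev 1 → HIT
7: bank 0 row 4 — prev None → EMPTY
8: bank 3 row 5 — prev 1 → CONFLICT
9: bank 0 row 4 — prev 4 → HIT
10: bank 3 row 5 — prev 5 → HIT
11: bank 1 row 4 — prev 4 → HIT
12: bank 1 row 1 — prev 4 → CONFLICT
13: bank 1 row 1 — prev 1 → HIT
14: bank 1 row 5 — prev 1 → CONFLICT
15: bank 3 row 5 — prev 5 → HIT

COUNT = 7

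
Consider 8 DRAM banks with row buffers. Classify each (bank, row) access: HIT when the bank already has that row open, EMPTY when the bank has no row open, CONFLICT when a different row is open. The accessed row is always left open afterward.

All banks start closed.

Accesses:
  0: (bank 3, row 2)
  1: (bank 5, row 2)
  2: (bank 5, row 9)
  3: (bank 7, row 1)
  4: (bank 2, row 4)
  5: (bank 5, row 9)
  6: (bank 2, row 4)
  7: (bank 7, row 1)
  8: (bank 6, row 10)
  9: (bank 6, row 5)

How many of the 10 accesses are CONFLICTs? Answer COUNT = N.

  [0] b3 r2: no row ⇒ E
  [1] b5 r2: no row ⇒ E
  [2] b5 r9: had r2 ⇒ C
  [3] b7 r1: no row ⇒ E
  [4] b2 r4: no row ⇒ E
  [5] b5 r9: had r9 ⇒ H
  [6] b2 r4: had r4 ⇒ H
  [7] b7 r1: had r1 ⇒ H
  [8] b6 r10: no row ⇒ E
  [9] b6 r5: had r10 ⇒ C

COUNT = 2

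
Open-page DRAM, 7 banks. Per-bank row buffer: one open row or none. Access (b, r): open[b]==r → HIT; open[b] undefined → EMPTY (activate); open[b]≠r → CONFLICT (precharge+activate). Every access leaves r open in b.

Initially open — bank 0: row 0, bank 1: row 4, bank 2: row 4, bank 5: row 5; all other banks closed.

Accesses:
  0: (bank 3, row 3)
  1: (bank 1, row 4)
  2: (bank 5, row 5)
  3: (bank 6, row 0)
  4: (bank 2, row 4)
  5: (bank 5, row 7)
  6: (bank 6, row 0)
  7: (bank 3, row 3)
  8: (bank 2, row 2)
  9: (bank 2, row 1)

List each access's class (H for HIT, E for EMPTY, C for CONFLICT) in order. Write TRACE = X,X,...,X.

0: bank 3 row 3 — prev None → EMPTY
1: bank 1 row 4 — prev 4 → HIT
2: bank 5 row 5 — prev 5 → HIT
3: bank 6 row 0 — prev None → EMPTY
4: bank 2 row 4 — prev 4 → HIT
5: bank 5 row 7 — prev 5 → CONFLICT
6: bank 6 row 0 — prev 0 → HIT
7: bank 3 row 3 — prev 3 → HIT
8: bank 2 row 2 — prev 4 → CONFLICT
9: bank 2 row 1 — prev 2 → CONFLICT

TRACE = E,H,H,E,H,C,H,H,C,C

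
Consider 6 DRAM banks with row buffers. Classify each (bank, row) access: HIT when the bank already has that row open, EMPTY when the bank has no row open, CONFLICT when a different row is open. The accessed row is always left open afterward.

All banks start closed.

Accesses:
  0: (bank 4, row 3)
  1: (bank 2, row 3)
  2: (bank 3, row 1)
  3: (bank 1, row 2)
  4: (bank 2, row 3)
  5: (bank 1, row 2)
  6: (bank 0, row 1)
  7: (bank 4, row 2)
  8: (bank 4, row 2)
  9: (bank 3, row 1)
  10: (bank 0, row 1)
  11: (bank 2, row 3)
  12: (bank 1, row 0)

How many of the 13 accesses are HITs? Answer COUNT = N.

  [0] b4 r3: no row ⇒ E
  [1] b2 r3: no row ⇒ E
  [2] b3 r1: no row ⇒ E
  [3] b1 r2: no row ⇒ E
  [4] b2 r3: had r3 ⇒ H
  [5] b1 r2: had r2 ⇒ H
  [6] b0 r1: no row ⇒ E
  [7] b4 r2: had r3 ⇒ C
  [8] b4 r2: had r2 ⇒ H
  [9] b3 r1: had r1 ⇒ H
  [10] b0 r1: had r1 ⇒ H
  [11] b2 r3: had r3 ⇒ H
  [12] b1 r0: had r2 ⇒ C

COUNT = 6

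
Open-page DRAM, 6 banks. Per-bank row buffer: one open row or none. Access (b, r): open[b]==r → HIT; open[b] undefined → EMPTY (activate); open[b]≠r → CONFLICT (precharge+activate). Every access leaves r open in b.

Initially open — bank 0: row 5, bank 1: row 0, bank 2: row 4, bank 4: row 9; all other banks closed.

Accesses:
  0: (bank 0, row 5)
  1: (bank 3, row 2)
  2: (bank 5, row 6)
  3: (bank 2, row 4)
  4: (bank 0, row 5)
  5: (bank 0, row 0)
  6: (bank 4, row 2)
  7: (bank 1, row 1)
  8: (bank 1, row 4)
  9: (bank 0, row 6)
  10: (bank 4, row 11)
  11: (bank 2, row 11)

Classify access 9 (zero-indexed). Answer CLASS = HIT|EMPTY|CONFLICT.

CLASS = CONFLICT

0: bank 0 row 5 — prev 5 → HIT
1: bank 3 row 2 — prev None → EMPTY
2: bank 5 row 6 — prev None → EMPTY
3: bank 2 row 4 — prev 4 → HIT
4: bank 0 row 5 — prev 5 → HIT
5: bank 0 row 0 — prev 5 → CONFLICT
6: bank 4 row 2 — prev 9 → CONFLICT
7: bank 1 row 1 — prev 0 → CONFLICT
8: bank 1 row 4 — prev 1 → CONFLICT
9: bank 0 row 6 — prev 0 → CONFLICT
10: bank 4 row 11 — prev 2 → CONFLICT
11: bank 2 row 11 — prev 4 → CONFLICT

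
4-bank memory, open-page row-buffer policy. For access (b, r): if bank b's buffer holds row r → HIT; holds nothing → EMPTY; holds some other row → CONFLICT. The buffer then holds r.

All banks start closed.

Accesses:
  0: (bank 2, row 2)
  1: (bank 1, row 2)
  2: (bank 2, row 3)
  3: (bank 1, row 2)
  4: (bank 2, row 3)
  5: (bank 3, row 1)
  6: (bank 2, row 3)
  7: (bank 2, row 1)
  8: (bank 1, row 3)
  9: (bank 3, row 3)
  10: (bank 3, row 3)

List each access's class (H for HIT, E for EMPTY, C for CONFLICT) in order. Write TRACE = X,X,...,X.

TRACE = E,E,C,H,H,E,H,C,C,C,H

  [0] b2 r2: no row ⇒ E
  [1] b1 r2: no row ⇒ E
  [2] b2 r3: had r2 ⇒ C
  [3] b1 r2: had r2 ⇒ H
  [4] b2 r3: had r3 ⇒ H
  [5] b3 r1: no row ⇒ E
  [6] b2 r3: had r3 ⇒ H
  [7] b2 r1: had r3 ⇒ C
  [8] b1 r3: had r2 ⇒ C
  [9] b3 r3: had r1 ⇒ C
  [10] b3 r3: had r3 ⇒ H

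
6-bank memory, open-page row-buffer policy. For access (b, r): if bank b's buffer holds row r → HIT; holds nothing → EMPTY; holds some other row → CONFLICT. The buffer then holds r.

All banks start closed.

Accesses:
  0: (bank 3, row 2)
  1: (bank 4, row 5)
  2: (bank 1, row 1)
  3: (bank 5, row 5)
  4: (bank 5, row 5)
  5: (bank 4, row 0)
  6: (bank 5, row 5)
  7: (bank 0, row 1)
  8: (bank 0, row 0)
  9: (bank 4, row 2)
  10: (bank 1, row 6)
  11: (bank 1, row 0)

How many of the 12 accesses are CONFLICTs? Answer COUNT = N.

COUNT = 5

  [0] b3 r2: no row ⇒ E
  [1] b4 r5: no row ⇒ E
  [2] b1 r1: no row ⇒ E
  [3] b5 r5: no row ⇒ E
  [4] b5 r5: had r5 ⇒ H
  [5] b4 r0: had r5 ⇒ C
  [6] b5 r5: had r5 ⇒ H
  [7] b0 r1: no row ⇒ E
  [8] b0 r0: had r1 ⇒ C
  [9] b4 r2: had r0 ⇒ C
  [10] b1 r6: had r1 ⇒ C
  [11] b1 r0: had r6 ⇒ C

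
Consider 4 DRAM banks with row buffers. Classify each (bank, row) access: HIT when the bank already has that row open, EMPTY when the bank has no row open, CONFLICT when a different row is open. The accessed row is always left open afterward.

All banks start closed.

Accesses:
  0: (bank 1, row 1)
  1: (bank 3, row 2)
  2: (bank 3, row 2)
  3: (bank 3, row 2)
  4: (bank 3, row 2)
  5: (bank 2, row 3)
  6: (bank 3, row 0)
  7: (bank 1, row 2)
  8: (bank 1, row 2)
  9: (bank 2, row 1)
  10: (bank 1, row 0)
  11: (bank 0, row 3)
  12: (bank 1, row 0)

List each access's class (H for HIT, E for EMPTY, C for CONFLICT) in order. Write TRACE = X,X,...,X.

0: bank 1 row 1 — prev None → EMPTY
1: bank 3 row 2 — prev None → EMPTY
2: bank 3 row 2 — prev 2 → HIT
3: bank 3 row 2 — prev 2 → HIT
4: bank 3 row 2 — prev 2 → HIT
5: bank 2 row 3 — prev None → EMPTY
6: bank 3 row 0 — prev 2 → CONFLICT
7: bank 1 row 2 — prev 1 → CONFLICT
8: bank 1 row 2 — prev 2 → HIT
9: bank 2 row 1 — prev 3 → CONFLICT
10: bank 1 row 0 — prev 2 → CONFLICT
11: bank 0 row 3 — prev None → EMPTY
12: bank 1 row 0 — prev 0 → HIT

TRACE = E,E,H,H,H,E,C,C,H,C,C,E,H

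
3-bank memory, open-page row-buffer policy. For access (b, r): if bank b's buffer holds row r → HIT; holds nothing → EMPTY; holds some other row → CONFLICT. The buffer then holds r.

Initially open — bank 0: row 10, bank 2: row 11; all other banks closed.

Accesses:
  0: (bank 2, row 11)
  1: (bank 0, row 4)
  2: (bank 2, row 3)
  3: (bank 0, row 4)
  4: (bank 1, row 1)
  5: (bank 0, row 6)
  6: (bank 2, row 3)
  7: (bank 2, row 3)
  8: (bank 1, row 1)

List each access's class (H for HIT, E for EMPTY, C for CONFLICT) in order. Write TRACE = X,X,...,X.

TRACE = H,C,C,H,E,C,H,H,H

  [0] b2 r11: had r11 ⇒ H
  [1] b0 r4: had r10 ⇒ C
  [2] b2 r3: had r11 ⇒ C
  [3] b0 r4: had r4 ⇒ H
  [4] b1 r1: no row ⇒ E
  [5] b0 r6: had r4 ⇒ C
  [6] b2 r3: had r3 ⇒ H
  [7] b2 r3: had r3 ⇒ H
  [8] b1 r1: had r1 ⇒ H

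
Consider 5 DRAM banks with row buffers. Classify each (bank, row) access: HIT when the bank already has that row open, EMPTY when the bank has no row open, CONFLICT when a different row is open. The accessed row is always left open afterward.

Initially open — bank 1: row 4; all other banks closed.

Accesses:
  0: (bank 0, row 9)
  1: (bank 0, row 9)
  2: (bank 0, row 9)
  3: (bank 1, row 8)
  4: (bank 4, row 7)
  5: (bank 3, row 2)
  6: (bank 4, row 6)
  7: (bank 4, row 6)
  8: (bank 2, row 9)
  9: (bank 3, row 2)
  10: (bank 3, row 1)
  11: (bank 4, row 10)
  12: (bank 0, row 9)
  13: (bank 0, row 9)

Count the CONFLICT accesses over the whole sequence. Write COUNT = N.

0: bank 0 row 9 — prev None → EMPTY
1: bank 0 row 9 — prev 9 → HIT
2: bank 0 row 9 — prev 9 → HIT
3: bank 1 row 8 — prev 4 → CONFLICT
4: bank 4 row 7 — prev None → EMPTY
5: bank 3 row 2 — prev None → EMPTY
6: bank 4 row 6 — prev 7 → CONFLICT
7: bank 4 row 6 — prev 6 → HIT
8: bank 2 row 9 — prev None → EMPTY
9: bank 3 row 2 — prev 2 → HIT
10: bank 3 row 1 — prev 2 → CONFLICT
11: bank 4 row 10 — prev 6 → CONFLICT
12: bank 0 row 9 — prev 9 → HIT
13: bank 0 row 9 — prev 9 → HIT

COUNT = 4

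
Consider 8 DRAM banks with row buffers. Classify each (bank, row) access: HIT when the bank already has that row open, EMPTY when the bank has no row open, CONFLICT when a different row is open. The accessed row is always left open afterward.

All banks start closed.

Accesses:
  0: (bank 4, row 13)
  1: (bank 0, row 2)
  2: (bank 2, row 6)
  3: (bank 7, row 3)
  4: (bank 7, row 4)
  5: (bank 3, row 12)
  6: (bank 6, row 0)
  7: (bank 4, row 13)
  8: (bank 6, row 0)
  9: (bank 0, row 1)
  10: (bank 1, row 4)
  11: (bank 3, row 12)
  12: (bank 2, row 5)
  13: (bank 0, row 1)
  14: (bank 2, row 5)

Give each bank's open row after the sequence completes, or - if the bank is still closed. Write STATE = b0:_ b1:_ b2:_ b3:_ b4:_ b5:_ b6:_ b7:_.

STATE = b0:1 b1:4 b2:5 b3:12 b4:13 b5:- b6:0 b7:4

#0 (4,13) E
#1 (0,2) E
#2 (2,6) E
#3 (7,3) E
#4 (7,4) C  (was 3)
#5 (3,12) E
#6 (6,0) E
#7 (4,13) H  (was 13)
#8 (6,0) H  (was 0)
#9 (0,1) C  (was 2)
#10 (1,4) E
#11 (3,12) H  (was 12)
#12 (2,5) C  (was 6)
#13 (0,1) H  (was 1)
#14 (2,5) H  (was 5)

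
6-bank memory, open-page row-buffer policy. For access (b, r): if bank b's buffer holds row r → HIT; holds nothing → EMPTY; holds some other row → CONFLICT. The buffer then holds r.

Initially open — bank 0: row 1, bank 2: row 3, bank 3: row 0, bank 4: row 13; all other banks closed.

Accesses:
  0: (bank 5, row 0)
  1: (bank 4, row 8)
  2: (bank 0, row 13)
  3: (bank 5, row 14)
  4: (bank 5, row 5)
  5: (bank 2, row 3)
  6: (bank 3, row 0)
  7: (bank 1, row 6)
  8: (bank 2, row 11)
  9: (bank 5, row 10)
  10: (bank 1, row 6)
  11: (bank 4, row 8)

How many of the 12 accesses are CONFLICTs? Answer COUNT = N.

COUNT = 6

#0 (5,0) E
#1 (4,8) C  (was 13)
#2 (0,13) C  (was 1)
#3 (5,14) C  (was 0)
#4 (5,5) C  (was 14)
#5 (2,3) H  (was 3)
#6 (3,0) H  (was 0)
#7 (1,6) E
#8 (2,11) C  (was 3)
#9 (5,10) C  (was 5)
#10 (1,6) H  (was 6)
#11 (4,8) H  (was 8)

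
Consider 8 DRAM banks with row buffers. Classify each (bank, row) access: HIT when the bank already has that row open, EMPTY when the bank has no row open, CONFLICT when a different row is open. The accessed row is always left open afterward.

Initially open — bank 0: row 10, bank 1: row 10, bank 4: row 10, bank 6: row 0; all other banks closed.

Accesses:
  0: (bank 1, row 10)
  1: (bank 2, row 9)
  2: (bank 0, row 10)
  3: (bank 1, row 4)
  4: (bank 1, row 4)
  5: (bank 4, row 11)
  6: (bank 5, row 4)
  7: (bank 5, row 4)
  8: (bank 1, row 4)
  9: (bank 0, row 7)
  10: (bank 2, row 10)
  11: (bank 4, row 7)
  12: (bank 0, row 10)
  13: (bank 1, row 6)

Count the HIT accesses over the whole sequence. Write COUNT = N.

step 0: bank1 10->10 [HIT]
step 1: bank2 None->9 [EMPTY]
step 2: bank0 10->10 [HIT]
step 3: bank1 10->4 [CONFLICT]
step 4: bank1 4->4 [HIT]
step 5: bank4 10->11 [CONFLICT]
step 6: bank5 None->4 [EMPTY]
step 7: bank5 4->4 [HIT]
step 8: bank1 4->4 [HIT]
step 9: bank0 10->7 [CONFLICT]
step 10: bank2 9->10 [CONFLICT]
step 11: bank4 11->7 [CONFLICT]
step 12: bank0 7->10 [CONFLICT]
step 13: bank1 4->6 [CONFLICT]

COUNT = 5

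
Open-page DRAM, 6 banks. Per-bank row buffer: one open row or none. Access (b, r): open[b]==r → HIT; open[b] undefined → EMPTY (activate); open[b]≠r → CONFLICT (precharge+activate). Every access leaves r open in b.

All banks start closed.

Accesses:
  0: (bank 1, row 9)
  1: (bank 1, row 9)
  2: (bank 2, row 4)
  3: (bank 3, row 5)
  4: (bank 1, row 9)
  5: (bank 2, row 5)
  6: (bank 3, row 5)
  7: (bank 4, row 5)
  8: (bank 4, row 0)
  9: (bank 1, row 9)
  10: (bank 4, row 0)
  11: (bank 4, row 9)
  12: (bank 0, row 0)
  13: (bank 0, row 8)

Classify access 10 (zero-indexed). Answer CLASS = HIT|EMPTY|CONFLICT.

CLASS = HIT

0: bank 1 row 9 — prev None → EMPTY
1: bank 1 row 9 — prev 9 → HIT
2: bank 2 row 4 — prev None → EMPTY
3: bank 3 row 5 — prev None → EMPTY
4: bank 1 row 9 — prev 9 → HIT
5: bank 2 row 5 — prev 4 → CONFLICT
6: bank 3 row 5 — prev 5 → HIT
7: bank 4 row 5 — prev None → EMPTY
8: bank 4 row 0 — prev 5 → CONFLICT
9: bank 1 row 9 — prev 9 → HIT
10: bank 4 row 0 — prev 0 → HIT
11: bank 4 row 9 — prev 0 → CONFLICT
12: bank 0 row 0 — prev None → EMPTY
13: bank 0 row 8 — prev 0 → CONFLICT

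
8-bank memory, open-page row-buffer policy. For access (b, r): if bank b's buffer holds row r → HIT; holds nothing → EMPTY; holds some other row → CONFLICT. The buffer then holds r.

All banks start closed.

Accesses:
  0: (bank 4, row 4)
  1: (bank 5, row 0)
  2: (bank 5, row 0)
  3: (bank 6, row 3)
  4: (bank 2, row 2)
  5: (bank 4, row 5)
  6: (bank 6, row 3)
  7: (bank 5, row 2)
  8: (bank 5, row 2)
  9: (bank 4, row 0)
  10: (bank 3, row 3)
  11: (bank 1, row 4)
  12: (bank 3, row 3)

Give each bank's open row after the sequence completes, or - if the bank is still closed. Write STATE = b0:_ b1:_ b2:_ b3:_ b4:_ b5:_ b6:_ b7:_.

STATE = b0:- b1:4 b2:2 b3:3 b4:0 b5:2 b6:3 b7:-

0: bank 4 row 4 — prev None → EMPTY
1: bank 5 row 0 — prev None → EMPTY
2: bank 5 row 0 — prev 0 → HIT
3: bank 6 row 3 — prev None → EMPTY
4: bank 2 row 2 — prev None → EMPTY
5: bank 4 row 5 — prev 4 → CONFLICT
6: bank 6 row 3 — prev 3 → HIT
7: bank 5 row 2 — prev 0 → CONFLICT
8: bank 5 row 2 — prev 2 → HIT
9: bank 4 row 0 — prev 5 → CONFLICT
10: bank 3 row 3 — prev None → EMPTY
11: bank 1 row 4 — prev None → EMPTY
12: bank 3 row 3 — prev 3 → HIT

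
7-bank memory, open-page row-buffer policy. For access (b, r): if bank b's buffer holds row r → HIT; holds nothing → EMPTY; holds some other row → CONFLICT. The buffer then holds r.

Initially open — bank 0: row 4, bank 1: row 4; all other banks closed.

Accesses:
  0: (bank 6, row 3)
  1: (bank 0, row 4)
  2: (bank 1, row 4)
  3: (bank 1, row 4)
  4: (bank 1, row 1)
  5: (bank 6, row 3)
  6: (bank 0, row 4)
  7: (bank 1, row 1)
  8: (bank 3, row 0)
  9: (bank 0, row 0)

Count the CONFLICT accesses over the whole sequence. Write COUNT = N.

step 0: bank6 None->3 [EMPTY]
step 1: bank0 4->4 [HIT]
step 2: bank1 4->4 [HIT]
step 3: bank1 4->4 [HIT]
step 4: bank1 4->1 [CONFLICT]
step 5: bank6 3->3 [HIT]
step 6: bank0 4->4 [HIT]
step 7: bank1 1->1 [HIT]
step 8: bank3 None->0 [EMPTY]
step 9: bank0 4->0 [CONFLICT]

COUNT = 2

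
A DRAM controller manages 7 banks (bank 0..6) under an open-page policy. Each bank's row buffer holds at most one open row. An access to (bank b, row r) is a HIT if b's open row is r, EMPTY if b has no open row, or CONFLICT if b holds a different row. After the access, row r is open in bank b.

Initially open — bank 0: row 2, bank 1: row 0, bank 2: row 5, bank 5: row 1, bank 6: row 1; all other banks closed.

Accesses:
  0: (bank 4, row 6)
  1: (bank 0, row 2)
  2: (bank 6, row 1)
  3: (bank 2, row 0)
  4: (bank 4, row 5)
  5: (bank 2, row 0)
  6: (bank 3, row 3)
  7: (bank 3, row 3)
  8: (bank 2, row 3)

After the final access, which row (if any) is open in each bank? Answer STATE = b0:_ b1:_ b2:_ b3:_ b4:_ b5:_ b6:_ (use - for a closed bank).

#0 (4,6) E
#1 (0,2) H  (was 2)
#2 (6,1) H  (was 1)
#3 (2,0) C  (was 5)
#4 (4,5) C  (was 6)
#5 (2,0) H  (was 0)
#6 (3,3) E
#7 (3,3) H  (was 3)
#8 (2,3) C  (was 0)

STATE = b0:2 b1:0 b2:3 b3:3 b4:5 b5:1 b6:1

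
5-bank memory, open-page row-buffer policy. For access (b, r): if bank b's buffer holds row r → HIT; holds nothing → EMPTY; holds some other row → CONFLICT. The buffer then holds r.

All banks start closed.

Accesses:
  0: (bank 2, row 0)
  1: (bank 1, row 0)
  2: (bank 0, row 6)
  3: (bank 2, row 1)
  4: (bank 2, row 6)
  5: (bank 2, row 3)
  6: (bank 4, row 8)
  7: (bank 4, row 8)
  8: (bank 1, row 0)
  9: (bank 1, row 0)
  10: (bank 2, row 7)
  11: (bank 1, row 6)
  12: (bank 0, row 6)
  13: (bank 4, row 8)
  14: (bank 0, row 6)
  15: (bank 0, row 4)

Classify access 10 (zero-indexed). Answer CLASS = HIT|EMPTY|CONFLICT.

  [0] b2 r0: no row ⇒ E
  [1] b1 r0: no row ⇒ E
  [2] b0 r6: no row ⇒ E
  [3] b2 r1: had r0 ⇒ C
  [4] b2 r6: had r1 ⇒ C
  [5] b2 r3: had r6 ⇒ C
  [6] b4 r8: no row ⇒ E
  [7] b4 r8: had r8 ⇒ H
  [8] b1 r0: had r0 ⇒ H
  [9] b1 r0: had r0 ⇒ H
  [10] b2 r7: had r3 ⇒ C
  [11] b1 r6: had r0 ⇒ C
  [12] b0 r6: had r6 ⇒ H
  [13] b4 r8: had r8 ⇒ H
  [14] b0 r6: had r6 ⇒ H
  [15] b0 r4: had r6 ⇒ C

CLASS = CONFLICT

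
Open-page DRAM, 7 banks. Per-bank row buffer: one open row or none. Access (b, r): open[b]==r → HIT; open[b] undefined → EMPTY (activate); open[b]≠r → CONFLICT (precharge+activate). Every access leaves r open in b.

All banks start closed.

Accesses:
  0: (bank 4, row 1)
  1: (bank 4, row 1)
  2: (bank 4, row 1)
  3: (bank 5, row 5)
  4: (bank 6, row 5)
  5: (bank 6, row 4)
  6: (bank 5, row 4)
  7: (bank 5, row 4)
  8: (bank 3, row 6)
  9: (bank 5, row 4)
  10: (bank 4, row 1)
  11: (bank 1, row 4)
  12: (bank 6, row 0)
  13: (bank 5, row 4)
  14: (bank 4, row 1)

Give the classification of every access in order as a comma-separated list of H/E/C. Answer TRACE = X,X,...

TRACE = E,H,H,E,E,C,C,H,E,H,H,E,C,H,H

step 0: bank4 None->1 [EMPTY]
step 1: bank4 1->1 [HIT]
step 2: bank4 1->1 [HIT]
step 3: bank5 None->5 [EMPTY]
step 4: bank6 None->5 [EMPTY]
step 5: bank6 5->4 [CONFLICT]
step 6: bank5 5->4 [CONFLICT]
step 7: bank5 4->4 [HIT]
step 8: bank3 None->6 [EMPTY]
step 9: bank5 4->4 [HIT]
step 10: bank4 1->1 [HIT]
step 11: bank1 None->4 [EMPTY]
step 12: bank6 4->0 [CONFLICT]
step 13: bank5 4->4 [HIT]
step 14: bank4 1->1 [HIT]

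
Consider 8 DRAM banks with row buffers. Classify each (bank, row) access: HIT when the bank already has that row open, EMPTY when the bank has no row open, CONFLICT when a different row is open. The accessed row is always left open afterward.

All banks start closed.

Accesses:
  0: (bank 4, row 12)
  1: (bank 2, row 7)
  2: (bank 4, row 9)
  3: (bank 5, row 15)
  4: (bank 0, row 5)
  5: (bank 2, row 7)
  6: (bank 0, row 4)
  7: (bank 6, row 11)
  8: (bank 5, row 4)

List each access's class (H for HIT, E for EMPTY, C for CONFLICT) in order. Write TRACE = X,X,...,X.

TRACE = E,E,C,E,E,H,C,E,C

step 0: bank4 None->12 [EMPTY]
step 1: bank2 None->7 [EMPTY]
step 2: bank4 12->9 [CONFLICT]
step 3: bank5 None->15 [EMPTY]
step 4: bank0 None->5 [EMPTY]
step 5: bank2 7->7 [HIT]
step 6: bank0 5->4 [CONFLICT]
step 7: bank6 None->11 [EMPTY]
step 8: bank5 15->4 [CONFLICT]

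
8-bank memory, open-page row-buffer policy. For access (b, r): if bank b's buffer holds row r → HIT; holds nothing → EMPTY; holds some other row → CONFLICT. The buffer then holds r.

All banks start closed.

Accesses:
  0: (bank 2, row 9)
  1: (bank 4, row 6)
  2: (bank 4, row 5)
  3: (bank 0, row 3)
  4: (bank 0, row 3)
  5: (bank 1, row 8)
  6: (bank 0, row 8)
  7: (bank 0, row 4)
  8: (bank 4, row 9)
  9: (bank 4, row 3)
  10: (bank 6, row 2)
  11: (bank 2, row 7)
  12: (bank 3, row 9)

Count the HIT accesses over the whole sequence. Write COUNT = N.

COUNT = 1

  [0] b2 r9: no row ⇒ E
  [1] b4 r6: no row ⇒ E
  [2] b4 r5: had r6 ⇒ C
  [3] b0 r3: no row ⇒ E
  [4] b0 r3: had r3 ⇒ H
  [5] b1 r8: no row ⇒ E
  [6] b0 r8: had r3 ⇒ C
  [7] b0 r4: had r8 ⇒ C
  [8] b4 r9: had r5 ⇒ C
  [9] b4 r3: had r9 ⇒ C
  [10] b6 r2: no row ⇒ E
  [11] b2 r7: had r9 ⇒ C
  [12] b3 r9: no row ⇒ E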